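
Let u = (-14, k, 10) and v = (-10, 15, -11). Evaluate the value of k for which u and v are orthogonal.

-2

u · v = (-14)·(-10) + k·15 + 10·(-11) = 30 + 15k
Set equal to 0: 15k = -30, so k = -2.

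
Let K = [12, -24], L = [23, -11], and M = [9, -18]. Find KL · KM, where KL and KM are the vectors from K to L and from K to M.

KL = L − K = (11, 13)
KM = M − K = (-3, 6)
KL · KM = 11·(-3) + 13·6 = -33 + 78 = 45

45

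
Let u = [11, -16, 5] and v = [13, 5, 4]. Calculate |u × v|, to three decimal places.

i: (-16)·4 - 5·5 = -64 - 25 = -89
j: 5·13 - 11·4 = 65 - 44 = 21
k: 11·5 - (-16)·13 = 55 - (-208) = 263
u × v = (-89, 21, 263)
|u × v| = √((-89)² + 21² + 263²) = √77531 ≈ 278.4439

278.444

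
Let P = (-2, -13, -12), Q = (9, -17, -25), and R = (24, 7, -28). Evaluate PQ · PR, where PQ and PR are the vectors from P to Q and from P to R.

414

PQ = Q − P = (11, -4, -13)
PR = R − P = (26, 20, -16)
PQ · PR = 11·26 + (-4)·20 + (-13)·(-16) = 286 - 80 + 208 = 414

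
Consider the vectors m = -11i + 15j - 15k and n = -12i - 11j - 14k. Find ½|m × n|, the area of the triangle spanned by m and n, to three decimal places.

240.781

i: 15·(-14) - (-15)·(-11) = -210 - 165 = -375
j: (-15)·(-12) - (-11)·(-14) = 180 - 154 = 26
k: (-11)·(-11) - 15·(-12) = 121 - (-180) = 301
m × n = (-375, 26, 301)
|m × n| = √((-375)² + 26² + 301²) = √231902 ≈ 481.5620
area = ½ · 481.5620 ≈ 240.781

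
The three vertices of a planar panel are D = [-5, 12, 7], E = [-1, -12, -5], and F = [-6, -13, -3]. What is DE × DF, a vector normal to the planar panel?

DE = (4, -24, -12)
DF = (-1, -25, -10)
i: (-24)·(-10) - (-12)·(-25) = 240 - 300 = -60
j: (-12)·(-1) - 4·(-10) = 12 - (-40) = 52
k: 4·(-25) - (-24)·(-1) = -100 - 24 = -124
DE × DF = (-60, 52, -124)

(-60, 52, -124)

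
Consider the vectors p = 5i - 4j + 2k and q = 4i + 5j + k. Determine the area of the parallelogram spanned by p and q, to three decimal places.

43.428

i: (-4)·1 - 2·5 = -4 - 10 = -14
j: 2·4 - 5·1 = 8 - 5 = 3
k: 5·5 - (-4)·4 = 25 - (-16) = 41
p × q = (-14, 3, 41)
|p × q| = √((-14)² + 3² + 41²) = √1886 ≈ 43.4281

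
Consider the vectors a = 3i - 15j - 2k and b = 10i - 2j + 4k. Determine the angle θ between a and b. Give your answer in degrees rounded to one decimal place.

72.1

a · b = 3·10 + (-15)·(-2) + (-2)·4 = 30 + 30 - 8 = 52
|a|² = 9 + 225 + 4 = 238,  |a| = √238 ≈ 15.427249
|b|² = 100 + 4 + 16 = 120,  |b| = √120 ≈ 10.954451
cos θ = 52 / (15.427249 · 10.954451) ≈ 0.30770
θ = arccos(0.30770) ≈ 72.1°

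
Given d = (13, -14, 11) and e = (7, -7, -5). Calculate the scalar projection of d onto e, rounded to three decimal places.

12.082

d · e = 13·7 + (-14)·(-7) + 11·(-5) = 91 + 98 - 55 = 134
|e| = √(49 + 49 + 25) = √123 ≈ 11.0905
comp_e d = 134 / √123 ≈ 12.082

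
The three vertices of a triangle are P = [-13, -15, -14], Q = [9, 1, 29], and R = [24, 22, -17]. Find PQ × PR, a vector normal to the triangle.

PQ = (22, 16, 43)
PR = (37, 37, -3)
i: 16·(-3) - 43·37 = -48 - 1591 = -1639
j: 43·37 - 22·(-3) = 1591 - (-66) = 1657
k: 22·37 - 16·37 = 814 - 592 = 222
PQ × PR = (-1639, 1657, 222)

(-1639, 1657, 222)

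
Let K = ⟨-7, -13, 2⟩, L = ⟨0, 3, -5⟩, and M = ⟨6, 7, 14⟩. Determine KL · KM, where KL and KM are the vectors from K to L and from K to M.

327

KL = L − K = (7, 16, -7)
KM = M − K = (13, 20, 12)
KL · KM = 7·13 + 16·20 + (-7)·12 = 91 + 320 - 84 = 327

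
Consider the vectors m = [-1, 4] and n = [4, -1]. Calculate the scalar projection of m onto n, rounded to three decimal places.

-1.940

m · n = (-1)·4 + 4·(-1) = -4 - 4 = -8
|n| = √(16 + 1) = √17 ≈ 4.1231
comp_n m = -8 / √17 ≈ -1.940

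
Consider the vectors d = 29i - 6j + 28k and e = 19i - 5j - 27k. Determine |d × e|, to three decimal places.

1349.589

i: (-6)·(-27) - 28·(-5) = 162 - (-140) = 302
j: 28·19 - 29·(-27) = 532 - (-783) = 1315
k: 29·(-5) - (-6)·19 = -145 - (-114) = -31
d × e = (302, 1315, -31)
|d × e| = √(302² + 1315² + (-31)²) = √1821390 ≈ 1349.5888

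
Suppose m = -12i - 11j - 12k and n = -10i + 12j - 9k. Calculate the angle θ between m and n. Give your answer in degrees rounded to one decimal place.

m · n = (-12)·(-10) + (-11)·12 + (-12)·(-9) = 120 - 132 + 108 = 96
|m|² = 144 + 121 + 144 = 409,  |m| = √409 ≈ 20.223748
|n|² = 100 + 144 + 81 = 325,  |n| = √325 ≈ 18.027756
cos θ = 96 / (20.223748 · 18.027756) ≈ 0.26331
θ = arccos(0.26331) ≈ 74.7°

74.7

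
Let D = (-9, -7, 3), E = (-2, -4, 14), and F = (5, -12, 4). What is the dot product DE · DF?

DE = E − D = (7, 3, 11)
DF = F − D = (14, -5, 1)
DE · DF = 7·14 + 3·(-5) + 11·1 = 98 - 15 + 11 = 94

94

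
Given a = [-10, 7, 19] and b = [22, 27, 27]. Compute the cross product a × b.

i: 7·27 - 19·27 = 189 - 513 = -324
j: 19·22 - (-10)·27 = 418 - (-270) = 688
k: (-10)·27 - 7·22 = -270 - 154 = -424
a × b = (-324, 688, -424)

(-324, 688, -424)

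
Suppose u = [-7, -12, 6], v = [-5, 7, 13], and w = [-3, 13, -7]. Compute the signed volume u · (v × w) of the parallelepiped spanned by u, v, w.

2150

v × w:
i: 7·(-7) - 13·13 = -49 - 169 = -218
j: 13·(-3) - (-5)·(-7) = -39 - 35 = -74
k: (-5)·13 - 7·(-3) = -65 - (-21) = -44
v × w = (-218, -74, -44)
u · (v × w) = (-7)·(-218) + (-12)·(-74) + 6·(-44) = 1526 + 888 - 264 = 2150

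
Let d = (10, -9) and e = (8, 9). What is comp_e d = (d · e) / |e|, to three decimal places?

d · e = 10·8 + (-9)·9 = 80 - 81 = -1
|e| = √(64 + 81) = √145 ≈ 12.0416
comp_e d = -1 / √145 ≈ -0.083

-0.083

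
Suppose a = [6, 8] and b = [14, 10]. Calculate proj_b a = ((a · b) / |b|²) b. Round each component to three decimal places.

a · b = 6·14 + 8·10 = 84 + 80 = 164
|b|² = 196 + 100 = 296
proj_b a = (164/296) · (14, 10) ≈ (7.757, 5.541)

(7.757, 5.541)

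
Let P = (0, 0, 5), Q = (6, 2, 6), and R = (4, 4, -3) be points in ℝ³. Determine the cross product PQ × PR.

PQ = (6, 2, 1)
PR = (4, 4, -8)
i: 2·(-8) - 1·4 = -16 - 4 = -20
j: 1·4 - 6·(-8) = 4 - (-48) = 52
k: 6·4 - 2·4 = 24 - 8 = 16
PQ × PR = (-20, 52, 16)

(-20, 52, 16)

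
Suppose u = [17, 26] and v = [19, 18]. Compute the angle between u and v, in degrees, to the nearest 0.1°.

u · v = 17·19 + 26·18 = 323 + 468 = 791
|u|² = 289 + 676 = 965,  |u| = √965 ≈ 31.064449
|v|² = 361 + 324 = 685,  |v| = √685 ≈ 26.172505
cos θ = 791 / (31.064449 · 26.172505) ≈ 0.97290
θ = arccos(0.97290) ≈ 13.4°

13.4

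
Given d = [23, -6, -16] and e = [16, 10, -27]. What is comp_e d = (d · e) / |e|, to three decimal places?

d · e = 23·16 + (-6)·10 + (-16)·(-27) = 368 - 60 + 432 = 740
|e| = √(256 + 100 + 729) = √1085 ≈ 32.9393
comp_e d = 740 / √1085 ≈ 22.466

22.466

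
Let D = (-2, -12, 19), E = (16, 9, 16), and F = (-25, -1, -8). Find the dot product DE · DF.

DE = E − D = (18, 21, -3)
DF = F − D = (-23, 11, -27)
DE · DF = 18·(-23) + 21·11 + (-3)·(-27) = -414 + 231 + 81 = -102

-102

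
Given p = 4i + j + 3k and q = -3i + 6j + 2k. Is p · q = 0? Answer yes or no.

yes

p · q = 4·(-3) + 1·6 + 3·2 = -12 + 6 + 6 = 0
Zero, so the vectors are orthogonal.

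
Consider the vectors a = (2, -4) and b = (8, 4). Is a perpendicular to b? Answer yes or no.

a · b = 2·8 + (-4)·4 = 16 - 16 = 0
Zero, so the vectors are orthogonal.

yes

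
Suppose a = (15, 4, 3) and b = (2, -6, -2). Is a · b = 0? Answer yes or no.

yes

a · b = 15·2 + 4·(-6) + 3·(-2) = 30 - 24 - 6 = 0
Zero, so the vectors are orthogonal.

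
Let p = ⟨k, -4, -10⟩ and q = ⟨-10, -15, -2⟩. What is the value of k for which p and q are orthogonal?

p · q = k·(-10) + (-4)·(-15) + (-10)·(-2) = 80 - 10k
Set equal to 0: -10k = -80, so k = 8.

8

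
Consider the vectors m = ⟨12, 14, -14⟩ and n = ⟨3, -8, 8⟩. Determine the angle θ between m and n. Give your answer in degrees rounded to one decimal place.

133.9

m · n = 12·3 + 14·(-8) + (-14)·8 = 36 - 112 - 112 = -188
|m|² = 144 + 196 + 196 = 536,  |m| = √536 ≈ 23.151674
|n|² = 9 + 64 + 64 = 137,  |n| = √137 ≈ 11.704700
cos θ = -188 / (23.151674 · 11.704700) ≈ -0.69377
θ = arccos(-0.69377) ≈ 133.9°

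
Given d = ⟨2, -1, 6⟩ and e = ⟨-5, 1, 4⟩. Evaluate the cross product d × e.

(-10, -38, -3)

i: (-1)·4 - 6·1 = -4 - 6 = -10
j: 6·(-5) - 2·4 = -30 - 8 = -38
k: 2·1 - (-1)·(-5) = 2 - 5 = -3
d × e = (-10, -38, -3)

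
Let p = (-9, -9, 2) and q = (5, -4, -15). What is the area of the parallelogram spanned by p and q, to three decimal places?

206.482

i: (-9)·(-15) - 2·(-4) = 135 - (-8) = 143
j: 2·5 - (-9)·(-15) = 10 - 135 = -125
k: (-9)·(-4) - (-9)·5 = 36 - (-45) = 81
p × q = (143, -125, 81)
|p × q| = √(143² + (-125)² + 81²) = √42635 ≈ 206.4824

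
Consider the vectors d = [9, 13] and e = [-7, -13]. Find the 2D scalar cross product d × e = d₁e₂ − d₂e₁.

-26

9·(-13) - 13·(-7) = -117 - (-91) = -26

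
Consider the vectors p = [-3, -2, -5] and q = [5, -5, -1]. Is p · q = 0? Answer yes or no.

p · q = (-3)·5 + (-2)·(-5) + (-5)·(-1) = -15 + 10 + 5 = 0
Zero, so the vectors are orthogonal.

yes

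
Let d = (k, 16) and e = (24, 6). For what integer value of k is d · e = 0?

d · e = k·24 + 16·6 = 96 + 24k
Set equal to 0: 24k = -96, so k = -4.

-4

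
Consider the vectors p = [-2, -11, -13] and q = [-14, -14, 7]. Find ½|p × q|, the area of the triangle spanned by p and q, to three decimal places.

i: (-11)·7 - (-13)·(-14) = -77 - 182 = -259
j: (-13)·(-14) - (-2)·7 = 182 - (-14) = 196
k: (-2)·(-14) - (-11)·(-14) = 28 - 154 = -126
p × q = (-259, 196, -126)
|p × q| = √((-259)² + 196² + (-126)²) = √121373 ≈ 348.3863
area = ½ · 348.3863 ≈ 174.193

174.193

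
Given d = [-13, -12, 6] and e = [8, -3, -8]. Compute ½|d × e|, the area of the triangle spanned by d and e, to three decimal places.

92.678

i: (-12)·(-8) - 6·(-3) = 96 - (-18) = 114
j: 6·8 - (-13)·(-8) = 48 - 104 = -56
k: (-13)·(-3) - (-12)·8 = 39 - (-96) = 135
d × e = (114, -56, 135)
|d × e| = √(114² + (-56)² + 135²) = √34357 ≈ 185.3564
area = ½ · 185.3564 ≈ 92.678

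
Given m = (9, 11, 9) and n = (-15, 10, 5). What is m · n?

m · n = 9·(-15) + 11·10 + 9·5 = -135 + 110 + 45 = 20

20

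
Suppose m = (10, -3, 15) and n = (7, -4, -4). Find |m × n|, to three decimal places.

163.003

i: (-3)·(-4) - 15·(-4) = 12 - (-60) = 72
j: 15·7 - 10·(-4) = 105 - (-40) = 145
k: 10·(-4) - (-3)·7 = -40 - (-21) = -19
m × n = (72, 145, -19)
|m × n| = √(72² + 145² + (-19)²) = √26570 ≈ 163.0031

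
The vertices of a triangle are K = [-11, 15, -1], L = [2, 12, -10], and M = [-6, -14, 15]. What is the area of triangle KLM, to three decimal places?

269.506

KL = (13, -3, -9),  KM = (5, -29, 16)
i: (-3)·16 - (-9)·(-29) = -48 - 261 = -309
j: (-9)·5 - 13·16 = -45 - 208 = -253
k: 13·(-29) - (-3)·5 = -377 - (-15) = -362
KL × KM = (-309, -253, -362)
|KL × KM| = √290534 ≈ 539.0121
area = ½ · 539.0121 ≈ 269.506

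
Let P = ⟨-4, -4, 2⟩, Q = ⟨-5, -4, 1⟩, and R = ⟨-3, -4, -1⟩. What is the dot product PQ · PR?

2

PQ = Q − P = (-1, 0, -1)
PR = R − P = (1, 0, -3)
PQ · PR = (-1)·1 + 0·0 + (-1)·(-3) = -1 + 0 + 3 = 2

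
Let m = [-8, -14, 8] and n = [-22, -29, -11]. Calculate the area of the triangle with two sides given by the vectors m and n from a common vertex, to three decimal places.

236.890

i: (-14)·(-11) - 8·(-29) = 154 - (-232) = 386
j: 8·(-22) - (-8)·(-11) = -176 - 88 = -264
k: (-8)·(-29) - (-14)·(-22) = 232 - 308 = -76
m × n = (386, -264, -76)
|m × n| = √(386² + (-264)² + (-76)²) = √224468 ≈ 473.7805
area = ½ · 473.7805 ≈ 236.890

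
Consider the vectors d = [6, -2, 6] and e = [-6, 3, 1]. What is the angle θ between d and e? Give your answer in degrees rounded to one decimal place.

127.5

d · e = 6·(-6) + (-2)·3 + 6·1 = -36 - 6 + 6 = -36
|d|² = 36 + 4 + 36 = 76,  |d| = √76 ≈ 8.717798
|e|² = 36 + 9 + 1 = 46,  |e| = √46 ≈ 6.782330
cos θ = -36 / (8.717798 · 6.782330) ≈ -0.60886
θ = arccos(-0.60886) ≈ 127.5°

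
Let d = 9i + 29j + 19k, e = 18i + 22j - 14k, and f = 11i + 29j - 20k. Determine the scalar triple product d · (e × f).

10988

e × f:
i: 22·(-20) - (-14)·29 = -440 - (-406) = -34
j: (-14)·11 - 18·(-20) = -154 - (-360) = 206
k: 18·29 - 22·11 = 522 - 242 = 280
e × f = (-34, 206, 280)
d · (e × f) = 9·(-34) + 29·206 + 19·280 = -306 + 5974 + 5320 = 10988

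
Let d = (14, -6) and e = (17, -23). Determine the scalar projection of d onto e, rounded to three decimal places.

13.147

d · e = 14·17 + (-6)·(-23) = 238 + 138 = 376
|e| = √(289 + 529) = √818 ≈ 28.6007
comp_e d = 376 / √818 ≈ 13.147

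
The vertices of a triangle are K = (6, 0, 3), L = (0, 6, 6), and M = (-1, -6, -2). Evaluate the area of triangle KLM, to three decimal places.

KL = (-6, 6, 3),  KM = (-7, -6, -5)
i: 6·(-5) - 3·(-6) = -30 - (-18) = -12
j: 3·(-7) - (-6)·(-5) = -21 - 30 = -51
k: (-6)·(-6) - 6·(-7) = 36 - (-42) = 78
KL × KM = (-12, -51, 78)
|KL × KM| = √8829 ≈ 93.9628
area = ½ · 93.9628 ≈ 46.981

46.981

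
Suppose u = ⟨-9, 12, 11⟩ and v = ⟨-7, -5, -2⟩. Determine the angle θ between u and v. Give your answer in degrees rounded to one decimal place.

96.6

u · v = (-9)·(-7) + 12·(-5) + 11·(-2) = 63 - 60 - 22 = -19
|u|² = 81 + 144 + 121 = 346,  |u| = √346 ≈ 18.601075
|v|² = 49 + 25 + 4 = 78,  |v| = √78 ≈ 8.831761
cos θ = -19 / (18.601075 · 8.831761) ≈ -0.11566
θ = arccos(-0.11566) ≈ 96.6°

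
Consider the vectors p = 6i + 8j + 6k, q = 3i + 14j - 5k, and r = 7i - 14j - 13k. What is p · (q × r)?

q × r:
i: 14·(-13) - (-5)·(-14) = -182 - 70 = -252
j: (-5)·7 - 3·(-13) = -35 - (-39) = 4
k: 3·(-14) - 14·7 = -42 - 98 = -140
q × r = (-252, 4, -140)
p · (q × r) = 6·(-252) + 8·4 + 6·(-140) = -1512 + 32 - 840 = -2320

-2320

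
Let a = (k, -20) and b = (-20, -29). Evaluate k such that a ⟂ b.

a · b = k·(-20) + (-20)·(-29) = 580 - 20k
Set equal to 0: -20k = -580, so k = 29.

29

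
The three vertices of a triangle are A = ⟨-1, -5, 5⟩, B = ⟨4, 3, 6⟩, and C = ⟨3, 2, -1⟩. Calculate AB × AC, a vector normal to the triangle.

AB = (5, 8, 1)
AC = (4, 7, -6)
i: 8·(-6) - 1·7 = -48 - 7 = -55
j: 1·4 - 5·(-6) = 4 - (-30) = 34
k: 5·7 - 8·4 = 35 - 32 = 3
AB × AC = (-55, 34, 3)

(-55, 34, 3)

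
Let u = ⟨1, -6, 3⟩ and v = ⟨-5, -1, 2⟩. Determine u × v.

i: (-6)·2 - 3·(-1) = -12 - (-3) = -9
j: 3·(-5) - 1·2 = -15 - 2 = -17
k: 1·(-1) - (-6)·(-5) = -1 - 30 = -31
u × v = (-9, -17, -31)

(-9, -17, -31)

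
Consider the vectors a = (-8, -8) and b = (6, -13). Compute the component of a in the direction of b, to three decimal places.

3.911

a · b = (-8)·6 + (-8)·(-13) = -48 + 104 = 56
|b| = √(36 + 169) = √205 ≈ 14.3178
comp_b a = 56 / √205 ≈ 3.911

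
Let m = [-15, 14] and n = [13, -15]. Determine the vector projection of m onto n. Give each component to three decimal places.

(-13.363, 15.419)

m · n = (-15)·13 + 14·(-15) = -195 - 210 = -405
|n|² = 169 + 225 = 394
proj_n m = (-405/394) · (13, -15) ≈ (-13.363, 15.419)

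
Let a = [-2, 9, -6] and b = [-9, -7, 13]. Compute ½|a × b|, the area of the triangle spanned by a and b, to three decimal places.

72.543

i: 9·13 - (-6)·(-7) = 117 - 42 = 75
j: (-6)·(-9) - (-2)·13 = 54 - (-26) = 80
k: (-2)·(-7) - 9·(-9) = 14 - (-81) = 95
a × b = (75, 80, 95)
|a × b| = √(75² + 80² + 95²) = √21050 ≈ 145.0862
area = ½ · 145.0862 ≈ 72.543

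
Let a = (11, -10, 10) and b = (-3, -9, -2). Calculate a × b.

(110, -8, -129)

i: (-10)·(-2) - 10·(-9) = 20 - (-90) = 110
j: 10·(-3) - 11·(-2) = -30 - (-22) = -8
k: 11·(-9) - (-10)·(-3) = -99 - 30 = -129
a × b = (110, -8, -129)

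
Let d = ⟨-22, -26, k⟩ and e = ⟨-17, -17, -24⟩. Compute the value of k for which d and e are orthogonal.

34

d · e = (-22)·(-17) + (-26)·(-17) + k·(-24) = 816 - 24k
Set equal to 0: -24k = -816, so k = 34.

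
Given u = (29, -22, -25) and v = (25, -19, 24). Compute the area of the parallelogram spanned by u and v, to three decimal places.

i: (-22)·24 - (-25)·(-19) = -528 - 475 = -1003
j: (-25)·25 - 29·24 = -625 - 696 = -1321
k: 29·(-19) - (-22)·25 = -551 - (-550) = -1
u × v = (-1003, -1321, -1)
|u × v| = √((-1003)² + (-1321)² + (-1)²) = √2751051 ≈ 1658.6293

1658.629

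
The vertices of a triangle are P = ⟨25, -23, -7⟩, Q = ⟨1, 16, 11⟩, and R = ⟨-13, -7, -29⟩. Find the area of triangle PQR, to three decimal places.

PQ = (-24, 39, 18),  PR = (-38, 16, -22)
i: 39·(-22) - 18·16 = -858 - 288 = -1146
j: 18·(-38) - (-24)·(-22) = -684 - 528 = -1212
k: (-24)·16 - 39·(-38) = -384 - (-1482) = 1098
PQ × PR = (-1146, -1212, 1098)
|PQ × PR| = √3987864 ≈ 1996.9637
area = ½ · 1996.9637 ≈ 998.482

998.482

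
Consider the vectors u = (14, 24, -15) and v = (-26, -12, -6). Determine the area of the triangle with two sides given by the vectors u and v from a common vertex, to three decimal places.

i: 24·(-6) - (-15)·(-12) = -144 - 180 = -324
j: (-15)·(-26) - 14·(-6) = 390 - (-84) = 474
k: 14·(-12) - 24·(-26) = -168 - (-624) = 456
u × v = (-324, 474, 456)
|u × v| = √((-324)² + 474² + 456²) = √537588 ≈ 733.2039
area = ½ · 733.2039 ≈ 366.602

366.602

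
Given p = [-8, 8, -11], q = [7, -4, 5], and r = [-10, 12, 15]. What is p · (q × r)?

-764

q × r:
i: (-4)·15 - 5·12 = -60 - 60 = -120
j: 5·(-10) - 7·15 = -50 - 105 = -155
k: 7·12 - (-4)·(-10) = 84 - 40 = 44
q × r = (-120, -155, 44)
p · (q × r) = (-8)·(-120) + 8·(-155) + (-11)·44 = 960 - 1240 - 484 = -764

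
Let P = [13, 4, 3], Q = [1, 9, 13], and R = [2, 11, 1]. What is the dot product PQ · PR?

147

PQ = Q − P = (-12, 5, 10)
PR = R − P = (-11, 7, -2)
PQ · PR = (-12)·(-11) + 5·7 + 10·(-2) = 132 + 35 - 20 = 147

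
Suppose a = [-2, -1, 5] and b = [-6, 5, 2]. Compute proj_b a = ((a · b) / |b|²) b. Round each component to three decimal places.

(-1.569, 1.308, 0.523)

a · b = (-2)·(-6) + (-1)·5 + 5·2 = 12 - 5 + 10 = 17
|b|² = 36 + 25 + 4 = 65
proj_b a = (17/65) · (-6, 5, 2) ≈ (-1.569, 1.308, 0.523)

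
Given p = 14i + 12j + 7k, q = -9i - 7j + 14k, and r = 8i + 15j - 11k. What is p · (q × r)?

-2259

q × r:
i: (-7)·(-11) - 14·15 = 77 - 210 = -133
j: 14·8 - (-9)·(-11) = 112 - 99 = 13
k: (-9)·15 - (-7)·8 = -135 - (-56) = -79
q × r = (-133, 13, -79)
p · (q × r) = 14·(-133) + 12·13 + 7·(-79) = -1862 + 156 - 553 = -2259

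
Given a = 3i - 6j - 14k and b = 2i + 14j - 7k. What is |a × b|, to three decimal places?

244.150

i: (-6)·(-7) - (-14)·14 = 42 - (-196) = 238
j: (-14)·2 - 3·(-7) = -28 - (-21) = -7
k: 3·14 - (-6)·2 = 42 - (-12) = 54
a × b = (238, -7, 54)
|a × b| = √(238² + (-7)² + 54²) = √59609 ≈ 244.1495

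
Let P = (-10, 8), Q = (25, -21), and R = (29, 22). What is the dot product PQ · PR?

PQ = Q − P = (35, -29)
PR = R − P = (39, 14)
PQ · PR = 35·39 + (-29)·14 = 1365 - 406 = 959

959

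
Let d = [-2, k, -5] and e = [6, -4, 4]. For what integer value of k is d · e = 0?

d · e = (-2)·6 + k·(-4) + (-5)·4 = -32 - 4k
Set equal to 0: -4k = 32, so k = -8.

-8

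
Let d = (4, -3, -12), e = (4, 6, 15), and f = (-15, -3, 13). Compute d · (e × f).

387

e × f:
i: 6·13 - 15·(-3) = 78 - (-45) = 123
j: 15·(-15) - 4·13 = -225 - 52 = -277
k: 4·(-3) - 6·(-15) = -12 - (-90) = 78
e × f = (123, -277, 78)
d · (e × f) = 4·123 + (-3)·(-277) + (-12)·78 = 492 + 831 - 936 = 387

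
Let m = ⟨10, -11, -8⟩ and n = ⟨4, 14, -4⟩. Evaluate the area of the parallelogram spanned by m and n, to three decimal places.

i: (-11)·(-4) - (-8)·14 = 44 - (-112) = 156
j: (-8)·4 - 10·(-4) = -32 - (-40) = 8
k: 10·14 - (-11)·4 = 140 - (-44) = 184
m × n = (156, 8, 184)
|m × n| = √(156² + 8² + 184²) = √58256 ≈ 241.3628

241.363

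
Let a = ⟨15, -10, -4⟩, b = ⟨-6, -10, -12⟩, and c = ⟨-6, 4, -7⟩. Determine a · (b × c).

b × c:
i: (-10)·(-7) - (-12)·4 = 70 - (-48) = 118
j: (-12)·(-6) - (-6)·(-7) = 72 - 42 = 30
k: (-6)·4 - (-10)·(-6) = -24 - 60 = -84
b × c = (118, 30, -84)
a · (b × c) = 15·118 + (-10)·30 + (-4)·(-84) = 1770 - 300 + 336 = 1806

1806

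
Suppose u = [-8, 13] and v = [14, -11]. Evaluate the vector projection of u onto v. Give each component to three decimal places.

(-11.262, 8.849)

u · v = (-8)·14 + 13·(-11) = -112 - 143 = -255
|v|² = 196 + 121 = 317
proj_v u = (-255/317) · (14, -11) ≈ (-11.262, 8.849)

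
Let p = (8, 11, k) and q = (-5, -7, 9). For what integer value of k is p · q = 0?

13

p · q = 8·(-5) + 11·(-7) + k·9 = -117 + 9k
Set equal to 0: 9k = 117, so k = 13.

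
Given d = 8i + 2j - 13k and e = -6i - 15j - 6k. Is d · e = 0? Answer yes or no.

yes

d · e = 8·(-6) + 2·(-15) + (-13)·(-6) = -48 - 30 + 78 = 0
Zero, so the vectors are orthogonal.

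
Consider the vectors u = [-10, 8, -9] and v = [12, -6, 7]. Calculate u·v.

u · v = (-10)·12 + 8·(-6) + (-9)·7 = -120 - 48 - 63 = -231

-231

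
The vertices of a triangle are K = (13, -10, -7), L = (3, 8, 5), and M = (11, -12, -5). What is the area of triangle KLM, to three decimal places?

41.085

KL = (-10, 18, 12),  KM = (-2, -2, 2)
i: 18·2 - 12·(-2) = 36 - (-24) = 60
j: 12·(-2) - (-10)·2 = -24 - (-20) = -4
k: (-10)·(-2) - 18·(-2) = 20 - (-36) = 56
KL × KM = (60, -4, 56)
|KL × KM| = √6752 ≈ 82.1706
area = ½ · 82.1706 ≈ 41.085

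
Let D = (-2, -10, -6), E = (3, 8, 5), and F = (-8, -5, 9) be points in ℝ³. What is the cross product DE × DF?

DE = (5, 18, 11)
DF = (-6, 5, 15)
i: 18·15 - 11·5 = 270 - 55 = 215
j: 11·(-6) - 5·15 = -66 - 75 = -141
k: 5·5 - 18·(-6) = 25 - (-108) = 133
DE × DF = (215, -141, 133)

(215, -141, 133)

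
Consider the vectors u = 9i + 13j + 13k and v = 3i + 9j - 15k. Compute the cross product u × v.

(-312, 174, 42)

i: 13·(-15) - 13·9 = -195 - 117 = -312
j: 13·3 - 9·(-15) = 39 - (-135) = 174
k: 9·9 - 13·3 = 81 - 39 = 42
u × v = (-312, 174, 42)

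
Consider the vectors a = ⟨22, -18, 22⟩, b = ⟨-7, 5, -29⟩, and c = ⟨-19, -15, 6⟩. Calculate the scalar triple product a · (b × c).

-15184

b × c:
i: 5·6 - (-29)·(-15) = 30 - 435 = -405
j: (-29)·(-19) - (-7)·6 = 551 - (-42) = 593
k: (-7)·(-15) - 5·(-19) = 105 - (-95) = 200
b × c = (-405, 593, 200)
a · (b × c) = 22·(-405) + (-18)·593 + 22·200 = -8910 - 10674 + 4400 = -15184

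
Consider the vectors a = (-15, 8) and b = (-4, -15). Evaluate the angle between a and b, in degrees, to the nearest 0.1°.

a · b = (-15)·(-4) + 8·(-15) = 60 - 120 = -60
|a|² = 225 + 64 = 289,  |a| = √289 ≈ 17.000000
|b|² = 16 + 225 = 241,  |b| = √241 ≈ 15.524175
cos θ = -60 / (17.000000 · 15.524175) ≈ -0.22735
θ = arccos(-0.22735) ≈ 103.1°

103.1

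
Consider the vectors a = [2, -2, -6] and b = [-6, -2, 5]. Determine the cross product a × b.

(-22, 26, -16)

i: (-2)·5 - (-6)·(-2) = -10 - 12 = -22
j: (-6)·(-6) - 2·5 = 36 - 10 = 26
k: 2·(-2) - (-2)·(-6) = -4 - 12 = -16
a × b = (-22, 26, -16)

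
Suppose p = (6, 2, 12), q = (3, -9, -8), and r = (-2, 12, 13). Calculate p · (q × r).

q × r:
i: (-9)·13 - (-8)·12 = -117 - (-96) = -21
j: (-8)·(-2) - 3·13 = 16 - 39 = -23
k: 3·12 - (-9)·(-2) = 36 - 18 = 18
q × r = (-21, -23, 18)
p · (q × r) = 6·(-21) + 2·(-23) + 12·18 = -126 - 46 + 216 = 44

44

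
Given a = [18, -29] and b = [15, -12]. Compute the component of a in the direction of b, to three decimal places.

a · b = 18·15 + (-29)·(-12) = 270 + 348 = 618
|b| = √(225 + 144) = √369 ≈ 19.2094
comp_b a = 618 / √369 ≈ 32.172

32.172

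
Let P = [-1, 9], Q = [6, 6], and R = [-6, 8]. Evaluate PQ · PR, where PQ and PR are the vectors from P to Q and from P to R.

PQ = Q − P = (7, -3)
PR = R − P = (-5, -1)
PQ · PR = 7·(-5) + (-3)·(-1) = -35 + 3 = -32

-32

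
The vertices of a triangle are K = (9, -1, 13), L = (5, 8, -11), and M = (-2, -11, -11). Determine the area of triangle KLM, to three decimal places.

252.726

KL = (-4, 9, -24),  KM = (-11, -10, -24)
i: 9·(-24) - (-24)·(-10) = -216 - 240 = -456
j: (-24)·(-11) - (-4)·(-24) = 264 - 96 = 168
k: (-4)·(-10) - 9·(-11) = 40 - (-99) = 139
KL × KM = (-456, 168, 139)
|KL × KM| = √255481 ≈ 505.4513
area = ½ · 505.4513 ≈ 252.726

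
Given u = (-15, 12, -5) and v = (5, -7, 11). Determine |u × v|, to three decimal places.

176.165

i: 12·11 - (-5)·(-7) = 132 - 35 = 97
j: (-5)·5 - (-15)·11 = -25 - (-165) = 140
k: (-15)·(-7) - 12·5 = 105 - 60 = 45
u × v = (97, 140, 45)
|u × v| = √(97² + 140² + 45²) = √31034 ≈ 176.1647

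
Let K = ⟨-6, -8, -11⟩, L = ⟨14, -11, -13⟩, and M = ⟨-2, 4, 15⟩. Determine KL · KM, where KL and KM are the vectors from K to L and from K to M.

KL = L − K = (20, -3, -2)
KM = M − K = (4, 12, 26)
KL · KM = 20·4 + (-3)·12 + (-2)·26 = 80 - 36 - 52 = -8

-8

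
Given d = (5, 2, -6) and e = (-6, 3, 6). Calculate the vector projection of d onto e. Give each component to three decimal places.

(4.444, -2.222, -4.444)

d · e = 5·(-6) + 2·3 + (-6)·6 = -30 + 6 - 36 = -60
|e|² = 36 + 9 + 36 = 81
proj_e d = (-60/81) · (-6, 3, 6) ≈ (4.444, -2.222, -4.444)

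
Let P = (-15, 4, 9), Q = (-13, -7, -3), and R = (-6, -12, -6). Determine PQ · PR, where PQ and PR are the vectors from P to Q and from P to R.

374

PQ = Q − P = (2, -11, -12)
PR = R − P = (9, -16, -15)
PQ · PR = 2·9 + (-11)·(-16) + (-12)·(-15) = 18 + 176 + 180 = 374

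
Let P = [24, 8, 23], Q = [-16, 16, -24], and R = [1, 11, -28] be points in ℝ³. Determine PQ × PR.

(-267, -959, 64)

PQ = (-40, 8, -47)
PR = (-23, 3, -51)
i: 8·(-51) - (-47)·3 = -408 - (-141) = -267
j: (-47)·(-23) - (-40)·(-51) = 1081 - 2040 = -959
k: (-40)·3 - 8·(-23) = -120 - (-184) = 64
PQ × PR = (-267, -959, 64)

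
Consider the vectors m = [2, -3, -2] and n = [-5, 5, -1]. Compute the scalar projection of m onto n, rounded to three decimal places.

-3.221

m · n = 2·(-5) + (-3)·5 + (-2)·(-1) = -10 - 15 + 2 = -23
|n| = √(25 + 25 + 1) = √51 ≈ 7.1414
comp_n m = -23 / √51 ≈ -3.221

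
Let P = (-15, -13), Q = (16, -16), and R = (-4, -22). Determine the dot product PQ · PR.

368

PQ = Q − P = (31, -3)
PR = R − P = (11, -9)
PQ · PR = 31·11 + (-3)·(-9) = 341 + 27 = 368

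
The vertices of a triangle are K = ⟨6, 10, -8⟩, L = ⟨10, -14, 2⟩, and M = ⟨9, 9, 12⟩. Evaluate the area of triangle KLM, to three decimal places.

238.759

KL = (4, -24, 10),  KM = (3, -1, 20)
i: (-24)·20 - 10·(-1) = -480 - (-10) = -470
j: 10·3 - 4·20 = 30 - 80 = -50
k: 4·(-1) - (-24)·3 = -4 - (-72) = 68
KL × KM = (-470, -50, 68)
|KL × KM| = √228024 ≈ 477.5186
area = ½ · 477.5186 ≈ 238.759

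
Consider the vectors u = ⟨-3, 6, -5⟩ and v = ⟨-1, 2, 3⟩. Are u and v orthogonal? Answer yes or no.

u · v = (-3)·(-1) + 6·2 + (-5)·3 = 3 + 12 - 15 = 0
Zero, so the vectors are orthogonal.

yes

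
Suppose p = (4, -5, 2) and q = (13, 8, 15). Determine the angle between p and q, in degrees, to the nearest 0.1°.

p · q = 4·13 + (-5)·8 + 2·15 = 52 - 40 + 30 = 42
|p|² = 16 + 25 + 4 = 45,  |p| = √45 ≈ 6.708204
|q|² = 169 + 64 + 225 = 458,  |q| = √458 ≈ 21.400935
cos θ = 42 / (6.708204 · 21.400935) ≈ 0.29256
θ = arccos(0.29256) ≈ 73.0°

73.0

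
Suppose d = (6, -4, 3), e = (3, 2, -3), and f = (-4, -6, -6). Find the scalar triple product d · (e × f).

-330

e × f:
i: 2·(-6) - (-3)·(-6) = -12 - 18 = -30
j: (-3)·(-4) - 3·(-6) = 12 - (-18) = 30
k: 3·(-6) - 2·(-4) = -18 - (-8) = -10
e × f = (-30, 30, -10)
d · (e × f) = 6·(-30) + (-4)·30 + 3·(-10) = -180 - 120 - 30 = -330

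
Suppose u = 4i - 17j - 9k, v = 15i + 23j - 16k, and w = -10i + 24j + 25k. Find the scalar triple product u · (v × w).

v × w:
i: 23·25 - (-16)·24 = 575 - (-384) = 959
j: (-16)·(-10) - 15·25 = 160 - 375 = -215
k: 15·24 - 23·(-10) = 360 - (-230) = 590
v × w = (959, -215, 590)
u · (v × w) = 4·959 + (-17)·(-215) + (-9)·590 = 3836 + 3655 - 5310 = 2181

2181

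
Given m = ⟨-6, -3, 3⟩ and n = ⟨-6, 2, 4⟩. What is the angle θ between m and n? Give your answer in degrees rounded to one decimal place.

m · n = (-6)·(-6) + (-3)·2 + 3·4 = 36 - 6 + 12 = 42
|m|² = 36 + 9 + 9 = 54,  |m| = √54 ≈ 7.348469
|n|² = 36 + 4 + 16 = 56,  |n| = √56 ≈ 7.483315
cos θ = 42 / (7.348469 · 7.483315) ≈ 0.76376
θ = arccos(0.76376) ≈ 40.2°

40.2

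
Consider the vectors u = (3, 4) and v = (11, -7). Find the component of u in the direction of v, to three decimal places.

u · v = 3·11 + 4·(-7) = 33 - 28 = 5
|v| = √(121 + 49) = √170 ≈ 13.0384
comp_v u = 5 / √170 ≈ 0.383

0.383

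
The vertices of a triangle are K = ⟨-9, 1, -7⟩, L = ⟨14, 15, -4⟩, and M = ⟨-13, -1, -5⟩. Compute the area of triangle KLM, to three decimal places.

KL = (23, 14, 3),  KM = (-4, -2, 2)
i: 14·2 - 3·(-2) = 28 - (-6) = 34
j: 3·(-4) - 23·2 = -12 - 46 = -58
k: 23·(-2) - 14·(-4) = -46 - (-56) = 10
KL × KM = (34, -58, 10)
|KL × KM| = √4620 ≈ 67.9706
area = ½ · 67.9706 ≈ 33.985

33.985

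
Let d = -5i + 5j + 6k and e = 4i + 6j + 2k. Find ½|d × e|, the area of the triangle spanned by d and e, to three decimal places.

i: 5·2 - 6·6 = 10 - 36 = -26
j: 6·4 - (-5)·2 = 24 - (-10) = 34
k: (-5)·6 - 5·4 = -30 - 20 = -50
d × e = (-26, 34, -50)
|d × e| = √((-26)² + 34² + (-50)²) = √4332 ≈ 65.8179
area = ½ · 65.8179 ≈ 32.909

32.909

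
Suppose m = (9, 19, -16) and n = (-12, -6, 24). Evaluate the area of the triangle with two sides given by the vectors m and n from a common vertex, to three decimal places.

200.282

i: 19·24 - (-16)·(-6) = 456 - 96 = 360
j: (-16)·(-12) - 9·24 = 192 - 216 = -24
k: 9·(-6) - 19·(-12) = -54 - (-228) = 174
m × n = (360, -24, 174)
|m × n| = √(360² + (-24)² + 174²) = √160452 ≈ 400.5646
area = ½ · 400.5646 ≈ 200.282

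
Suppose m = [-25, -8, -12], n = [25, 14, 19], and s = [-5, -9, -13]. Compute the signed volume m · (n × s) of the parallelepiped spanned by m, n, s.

295

n × s:
i: 14·(-13) - 19·(-9) = -182 - (-171) = -11
j: 19·(-5) - 25·(-13) = -95 - (-325) = 230
k: 25·(-9) - 14·(-5) = -225 - (-70) = -155
n × s = (-11, 230, -155)
m · (n × s) = (-25)·(-11) + (-8)·230 + (-12)·(-155) = 275 - 1840 + 1860 = 295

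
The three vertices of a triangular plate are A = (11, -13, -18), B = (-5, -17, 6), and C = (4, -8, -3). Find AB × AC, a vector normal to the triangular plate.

AB = (-16, -4, 24)
AC = (-7, 5, 15)
i: (-4)·15 - 24·5 = -60 - 120 = -180
j: 24·(-7) - (-16)·15 = -168 - (-240) = 72
k: (-16)·5 - (-4)·(-7) = -80 - 28 = -108
AB × AC = (-180, 72, -108)

(-180, 72, -108)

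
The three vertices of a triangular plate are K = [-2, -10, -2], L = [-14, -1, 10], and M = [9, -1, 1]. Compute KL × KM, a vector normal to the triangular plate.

(-81, 168, -207)

KL = (-12, 9, 12)
KM = (11, 9, 3)
i: 9·3 - 12·9 = 27 - 108 = -81
j: 12·11 - (-12)·3 = 132 - (-36) = 168
k: (-12)·9 - 9·11 = -108 - 99 = -207
KL × KM = (-81, 168, -207)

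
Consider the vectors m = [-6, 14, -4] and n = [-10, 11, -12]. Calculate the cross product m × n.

i: 14·(-12) - (-4)·11 = -168 - (-44) = -124
j: (-4)·(-10) - (-6)·(-12) = 40 - 72 = -32
k: (-6)·11 - 14·(-10) = -66 - (-140) = 74
m × n = (-124, -32, 74)

(-124, -32, 74)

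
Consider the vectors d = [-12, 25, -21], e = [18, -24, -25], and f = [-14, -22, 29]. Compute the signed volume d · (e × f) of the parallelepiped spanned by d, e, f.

e × f:
i: (-24)·29 - (-25)·(-22) = -696 - 550 = -1246
j: (-25)·(-14) - 18·29 = 350 - 522 = -172
k: 18·(-22) - (-24)·(-14) = -396 - 336 = -732
e × f = (-1246, -172, -732)
d · (e × f) = (-12)·(-1246) + 25·(-172) + (-21)·(-732) = 14952 - 4300 + 15372 = 26024

26024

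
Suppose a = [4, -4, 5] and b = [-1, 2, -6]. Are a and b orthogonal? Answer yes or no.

no

a · b = 4·(-1) + (-4)·2 + 5·(-6) = -4 - 8 - 30 = -42
Nonzero, so the vectors are not orthogonal.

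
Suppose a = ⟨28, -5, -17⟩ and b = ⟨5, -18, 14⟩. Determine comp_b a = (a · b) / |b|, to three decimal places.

a · b = 28·5 + (-5)·(-18) + (-17)·14 = 140 + 90 - 238 = -8
|b| = √(25 + 324 + 196) = √545 ≈ 23.3452
comp_b a = -8 / √545 ≈ -0.343

-0.343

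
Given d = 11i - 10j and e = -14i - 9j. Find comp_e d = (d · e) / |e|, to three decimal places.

-3.845

d · e = 11·(-14) + (-10)·(-9) = -154 + 90 = -64
|e| = √(196 + 81) = √277 ≈ 16.6433
comp_e d = -64 / √277 ≈ -3.845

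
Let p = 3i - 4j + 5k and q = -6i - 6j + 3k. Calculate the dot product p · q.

p · q = 3·(-6) + (-4)·(-6) + 5·3 = -18 + 24 + 15 = 21

21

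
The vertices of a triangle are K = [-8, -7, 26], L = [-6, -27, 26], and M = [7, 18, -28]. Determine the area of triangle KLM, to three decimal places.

KL = (2, -20, 0),  KM = (15, 25, -54)
i: (-20)·(-54) - 0·25 = 1080 - 0 = 1080
j: 0·15 - 2·(-54) = 0 - (-108) = 108
k: 2·25 - (-20)·15 = 50 - (-300) = 350
KL × KM = (1080, 108, 350)
|KL × KM| = √1300564 ≈ 1140.4227
area = ½ · 1140.4227 ≈ 570.211

570.211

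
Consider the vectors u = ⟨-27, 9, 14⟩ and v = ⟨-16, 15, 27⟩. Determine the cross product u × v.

(33, 505, -261)

i: 9·27 - 14·15 = 243 - 210 = 33
j: 14·(-16) - (-27)·27 = -224 - (-729) = 505
k: (-27)·15 - 9·(-16) = -405 - (-144) = -261
u × v = (33, 505, -261)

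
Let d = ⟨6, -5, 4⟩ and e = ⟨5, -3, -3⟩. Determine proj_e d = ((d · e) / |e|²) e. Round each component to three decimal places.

d · e = 6·5 + (-5)·(-3) + 4·(-3) = 30 + 15 - 12 = 33
|e|² = 25 + 9 + 9 = 43
proj_e d = (33/43) · (5, -3, -3) ≈ (3.837, -2.302, -2.302)

(3.837, -2.302, -2.302)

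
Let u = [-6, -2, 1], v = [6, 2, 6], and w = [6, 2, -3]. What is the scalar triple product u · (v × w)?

0

v × w:
i: 2·(-3) - 6·2 = -6 - 12 = -18
j: 6·6 - 6·(-3) = 36 - (-18) = 54
k: 6·2 - 2·6 = 12 - 12 = 0
v × w = (-18, 54, 0)
u · (v × w) = (-6)·(-18) + (-2)·54 + 1·0 = 108 - 108 + 0 = 0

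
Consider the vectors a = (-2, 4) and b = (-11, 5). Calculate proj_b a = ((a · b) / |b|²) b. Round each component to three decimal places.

(-3.164, 1.438)

a · b = (-2)·(-11) + 4·5 = 22 + 20 = 42
|b|² = 121 + 25 = 146
proj_b a = (42/146) · (-11, 5) ≈ (-3.164, 1.438)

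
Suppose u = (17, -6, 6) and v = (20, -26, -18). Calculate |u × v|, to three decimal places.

i: (-6)·(-18) - 6·(-26) = 108 - (-156) = 264
j: 6·20 - 17·(-18) = 120 - (-306) = 426
k: 17·(-26) - (-6)·20 = -442 - (-120) = -322
u × v = (264, 426, -322)
|u × v| = √(264² + 426² + (-322)²) = √354856 ≈ 595.6979

595.698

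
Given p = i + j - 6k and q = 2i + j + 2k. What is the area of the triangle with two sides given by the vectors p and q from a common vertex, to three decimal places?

8.078

i: 1·2 - (-6)·1 = 2 - (-6) = 8
j: (-6)·2 - 1·2 = -12 - 2 = -14
k: 1·1 - 1·2 = 1 - 2 = -1
p × q = (8, -14, -1)
|p × q| = √(8² + (-14)² + (-1)²) = √261 ≈ 16.1555
area = ½ · 16.1555 ≈ 8.078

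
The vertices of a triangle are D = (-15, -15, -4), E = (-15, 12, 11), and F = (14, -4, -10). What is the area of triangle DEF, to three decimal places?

476.771

DE = (0, 27, 15),  DF = (29, 11, -6)
i: 27·(-6) - 15·11 = -162 - 165 = -327
j: 15·29 - 0·(-6) = 435 - 0 = 435
k: 0·11 - 27·29 = 0 - 783 = -783
DE × DF = (-327, 435, -783)
|DE × DF| = √909243 ≈ 953.5423
area = ½ · 953.5423 ≈ 476.771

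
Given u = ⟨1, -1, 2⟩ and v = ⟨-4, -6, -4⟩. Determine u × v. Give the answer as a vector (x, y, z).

i: (-1)·(-4) - 2·(-6) = 4 - (-12) = 16
j: 2·(-4) - 1·(-4) = -8 - (-4) = -4
k: 1·(-6) - (-1)·(-4) = -6 - 4 = -10
u × v = (16, -4, -10)

(16, -4, -10)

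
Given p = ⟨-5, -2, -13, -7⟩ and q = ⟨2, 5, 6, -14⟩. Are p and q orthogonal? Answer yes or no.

p · q = (-5)·2 + (-2)·5 + (-13)·6 + (-7)·(-14) = -10 - 10 - 78 + 98 = 0
Zero, so the vectors are orthogonal.

yes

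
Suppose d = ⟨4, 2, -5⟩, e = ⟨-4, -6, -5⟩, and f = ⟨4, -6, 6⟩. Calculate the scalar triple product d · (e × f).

-496

e × f:
i: (-6)·6 - (-5)·(-6) = -36 - 30 = -66
j: (-5)·4 - (-4)·6 = -20 - (-24) = 4
k: (-4)·(-6) - (-6)·4 = 24 - (-24) = 48
e × f = (-66, 4, 48)
d · (e × f) = 4·(-66) + 2·4 + (-5)·48 = -264 + 8 - 240 = -496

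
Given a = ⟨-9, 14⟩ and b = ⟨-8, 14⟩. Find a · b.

a · b = (-9)·(-8) + 14·14 = 72 + 196 = 268

268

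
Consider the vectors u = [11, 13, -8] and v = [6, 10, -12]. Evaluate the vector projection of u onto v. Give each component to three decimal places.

u · v = 11·6 + 13·10 + (-8)·(-12) = 66 + 130 + 96 = 292
|v|² = 36 + 100 + 144 = 280
proj_v u = (292/280) · (6, 10, -12) ≈ (6.257, 10.429, -12.514)

(6.257, 10.429, -12.514)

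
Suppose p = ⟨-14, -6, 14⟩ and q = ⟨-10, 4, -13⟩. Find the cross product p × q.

(22, -322, -116)

i: (-6)·(-13) - 14·4 = 78 - 56 = 22
j: 14·(-10) - (-14)·(-13) = -140 - 182 = -322
k: (-14)·4 - (-6)·(-10) = -56 - 60 = -116
p × q = (22, -322, -116)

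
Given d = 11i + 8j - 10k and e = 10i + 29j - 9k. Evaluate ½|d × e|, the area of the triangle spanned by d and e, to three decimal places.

161.745

i: 8·(-9) - (-10)·29 = -72 - (-290) = 218
j: (-10)·10 - 11·(-9) = -100 - (-99) = -1
k: 11·29 - 8·10 = 319 - 80 = 239
d × e = (218, -1, 239)
|d × e| = √(218² + (-1)² + 239²) = √104646 ≈ 323.4903
area = ½ · 323.4903 ≈ 161.745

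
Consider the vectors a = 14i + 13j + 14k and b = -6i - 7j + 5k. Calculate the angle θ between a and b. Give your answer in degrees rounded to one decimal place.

115.0

a · b = 14·(-6) + 13·(-7) + 14·5 = -84 - 91 + 70 = -105
|a|² = 196 + 169 + 196 = 561,  |a| = √561 ≈ 23.685439
|b|² = 36 + 49 + 25 = 110,  |b| = √110 ≈ 10.488088
cos θ = -105 / (23.685439 · 10.488088) ≈ -0.42268
θ = arccos(-0.42268) ≈ 115.0°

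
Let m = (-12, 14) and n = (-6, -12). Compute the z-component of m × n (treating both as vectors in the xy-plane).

228

(-12)·(-12) - 14·(-6) = 144 - (-84) = 228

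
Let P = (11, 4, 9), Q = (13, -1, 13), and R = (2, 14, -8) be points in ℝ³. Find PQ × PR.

PQ = (2, -5, 4)
PR = (-9, 10, -17)
i: (-5)·(-17) - 4·10 = 85 - 40 = 45
j: 4·(-9) - 2·(-17) = -36 - (-34) = -2
k: 2·10 - (-5)·(-9) = 20 - 45 = -25
PQ × PR = (45, -2, -25)

(45, -2, -25)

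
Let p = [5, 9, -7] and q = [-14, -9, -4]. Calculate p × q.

i: 9·(-4) - (-7)·(-9) = -36 - 63 = -99
j: (-7)·(-14) - 5·(-4) = 98 - (-20) = 118
k: 5·(-9) - 9·(-14) = -45 - (-126) = 81
p × q = (-99, 118, 81)

(-99, 118, 81)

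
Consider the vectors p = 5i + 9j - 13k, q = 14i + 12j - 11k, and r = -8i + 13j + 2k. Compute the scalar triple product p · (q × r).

-2239

q × r:
i: 12·2 - (-11)·13 = 24 - (-143) = 167
j: (-11)·(-8) - 14·2 = 88 - 28 = 60
k: 14·13 - 12·(-8) = 182 - (-96) = 278
q × r = (167, 60, 278)
p · (q × r) = 5·167 + 9·60 + (-13)·278 = 835 + 540 - 3614 = -2239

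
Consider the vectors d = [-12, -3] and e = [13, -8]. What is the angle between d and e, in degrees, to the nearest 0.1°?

d · e = (-12)·13 + (-3)·(-8) = -156 + 24 = -132
|d|² = 144 + 9 = 153,  |d| = √153 ≈ 12.369317
|e|² = 169 + 64 = 233,  |e| = √233 ≈ 15.264338
cos θ = -132 / (12.369317 · 15.264338) ≈ -0.69912
θ = arccos(-0.69912) ≈ 134.4°

134.4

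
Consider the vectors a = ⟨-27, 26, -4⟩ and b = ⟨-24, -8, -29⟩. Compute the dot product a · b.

a · b = (-27)·(-24) + 26·(-8) + (-4)·(-29) = 648 - 208 + 116 = 556

556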